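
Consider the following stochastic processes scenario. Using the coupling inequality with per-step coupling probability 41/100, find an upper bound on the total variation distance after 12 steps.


TV distance bound <= (1-delta)^n
= (1 - 0.4100)^12
= 0.5900^12
= 0.0018

0.0018


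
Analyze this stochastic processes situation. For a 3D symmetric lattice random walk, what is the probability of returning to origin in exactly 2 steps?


P(return in 2 steps) = P(reverse first step) = 1/(2d)
= 1/6
= 0.1667

0.1667


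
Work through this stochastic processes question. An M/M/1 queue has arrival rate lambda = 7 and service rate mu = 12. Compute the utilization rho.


rho = lambda/mu
= 7/12
= 0.5833

0.5833


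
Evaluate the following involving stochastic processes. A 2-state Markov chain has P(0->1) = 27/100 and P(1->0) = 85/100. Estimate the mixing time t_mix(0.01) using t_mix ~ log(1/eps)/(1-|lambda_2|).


lambda_2 = |1 - p01 - p10| = |1 - 0.2700 - 0.8500| = 0.1200
t_mix ~ log(1/eps)/(1 - |lambda_2|)
= log(100)/(1 - 0.1200) = 4.6052/0.8800
= 5.2331

5.2331


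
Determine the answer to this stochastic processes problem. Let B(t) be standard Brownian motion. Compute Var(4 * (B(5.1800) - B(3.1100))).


Var(alpha*(B(t)-B(s))) = alpha^2 * (t-s)
= 4^2 * (5.1800 - 3.1100)
= 16 * 2.0700
= 33.1200

33.1200


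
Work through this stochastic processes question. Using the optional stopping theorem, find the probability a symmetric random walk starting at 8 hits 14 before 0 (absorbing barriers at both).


By optional stopping theorem: E(M at tau) = M(0) = 8
P(hit 14)*14 + P(hit 0)*0 = 8
P(hit 14) = (8 - 0)/(14 - 0) = 4/7 = 0.5714

0.5714


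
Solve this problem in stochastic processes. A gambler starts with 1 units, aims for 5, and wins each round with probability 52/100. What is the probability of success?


Gambler's ruin formula:
r = q/p = 0.4800/0.5200 = 0.9231
P(win) = (1 - r^i)/(1 - r^N)
= (1 - 0.9231^1)/(1 - 0.9231^5)
= 0.2332

0.2332


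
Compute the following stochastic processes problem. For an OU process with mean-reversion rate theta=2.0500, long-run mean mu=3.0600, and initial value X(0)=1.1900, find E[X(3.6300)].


E[X(t)] = mu + (X(0) - mu)*exp(-theta*t)
= 3.0600 + (1.1900 - 3.0600)*exp(-2.0500*3.6300)
= 3.0600 + -1.8700 * 5.8640e-04
= 3.0589

3.0589


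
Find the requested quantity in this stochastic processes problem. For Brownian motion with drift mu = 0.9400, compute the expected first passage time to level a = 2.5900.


Expected first passage time = a/mu
= 2.5900/0.9400
= 2.7553

2.7553


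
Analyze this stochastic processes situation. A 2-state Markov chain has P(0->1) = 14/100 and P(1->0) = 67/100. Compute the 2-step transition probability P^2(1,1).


Computing P^2 by matrix multiplication.
P = [[0.8600, 0.1400], [0.6700, 0.3300]]
After raising P to the power 2:
P^2(1,1) = 0.2027

0.2027


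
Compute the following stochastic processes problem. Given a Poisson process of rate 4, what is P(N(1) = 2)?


P(N(t)=k) = (lambda*t)^k * exp(-lambda*t) / k!
lambda*t = 4
= 4^2 * exp(-4) / 2!
= 16 * 0.0183 / 2
= 0.1465

0.1465


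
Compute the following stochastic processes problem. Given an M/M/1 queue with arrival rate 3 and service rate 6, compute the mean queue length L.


rho = 3/6 = 0.5000
L = rho/(1-rho)
= 0.5000/0.5000
= 1.0000

1.0000


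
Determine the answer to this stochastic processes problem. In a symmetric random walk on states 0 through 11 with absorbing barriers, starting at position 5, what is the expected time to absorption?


For symmetric RW on 0,...,N with absorbing barriers, E(i) = i*(N-i)
E(5) = 5 * 6 = 30

30


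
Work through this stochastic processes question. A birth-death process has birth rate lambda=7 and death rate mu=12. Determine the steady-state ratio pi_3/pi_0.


For birth-death process, pi_n/pi_0 = (lambda/mu)^n
= (7/12)^3
= 0.1985

0.1985


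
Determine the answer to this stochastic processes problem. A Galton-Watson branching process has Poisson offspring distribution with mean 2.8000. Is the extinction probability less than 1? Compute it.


Since mu = 2.8000 > 1, extinction prob q < 1.
Solve s = exp(mu*(s-1)) iteratively.
q = 0.0750

0.0750


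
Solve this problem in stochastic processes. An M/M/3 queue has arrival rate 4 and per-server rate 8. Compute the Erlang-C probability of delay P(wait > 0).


a = lambda/mu = 0.5000
rho = a/c = 0.1667
Erlang-C formula applied:
C(c,a) = 0.0152

0.0152


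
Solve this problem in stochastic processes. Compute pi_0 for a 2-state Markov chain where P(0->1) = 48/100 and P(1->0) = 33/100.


Stationary distribution: pi_0 = p10/(p01+p10), pi_1 = p01/(p01+p10)
p01 = 0.4800, p10 = 0.3300
pi_0 = 0.4074

0.4074


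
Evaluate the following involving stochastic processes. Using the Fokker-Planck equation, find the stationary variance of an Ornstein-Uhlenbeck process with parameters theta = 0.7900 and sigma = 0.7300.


Stationary variance = sigma^2 / (2*theta)
= 0.7300^2 / (2*0.7900)
= 0.5329 / 1.5800
= 0.3373

0.3373


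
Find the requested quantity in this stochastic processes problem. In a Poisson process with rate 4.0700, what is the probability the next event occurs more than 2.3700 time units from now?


P(X > t) = exp(-lambda * t)
= exp(-4.0700 * 2.3700)
= exp(-9.6459) = 6.4690e-05

6.4690e-05


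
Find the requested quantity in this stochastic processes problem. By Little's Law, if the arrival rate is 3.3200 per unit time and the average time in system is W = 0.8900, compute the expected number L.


Little's Law: L = lambda * W
= 3.3200 * 0.8900
= 2.9548

2.9548


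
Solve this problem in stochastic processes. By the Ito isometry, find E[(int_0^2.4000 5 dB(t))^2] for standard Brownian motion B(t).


By Ito isometry: E[(int f dB)^2] = int f^2 dt
= 5^2 * 2.4000
= 25 * 2.4000 = 60.0000

60.0000


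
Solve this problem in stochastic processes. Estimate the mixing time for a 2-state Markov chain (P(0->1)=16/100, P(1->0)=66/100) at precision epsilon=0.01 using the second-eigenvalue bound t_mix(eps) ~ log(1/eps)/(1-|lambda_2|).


lambda_2 = |1 - p01 - p10| = |1 - 0.1600 - 0.6600| = 0.1800
t_mix ~ log(1/eps)/(1 - |lambda_2|)
= log(100)/(1 - 0.1800) = 4.6052/0.8200
= 5.6161

5.6161


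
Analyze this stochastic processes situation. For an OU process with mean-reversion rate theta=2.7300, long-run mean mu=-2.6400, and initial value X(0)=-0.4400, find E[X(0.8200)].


E[X(t)] = mu + (X(0) - mu)*exp(-theta*t)
= -2.6400 + (-0.4400 - -2.6400)*exp(-2.7300*0.8200)
= -2.6400 + 2.2000 * 0.1066
= -2.4055

-2.4055


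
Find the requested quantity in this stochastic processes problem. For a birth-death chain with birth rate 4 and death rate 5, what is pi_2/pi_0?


For birth-death process, pi_n/pi_0 = (lambda/mu)^n
= (4/5)^2
= 0.6400

0.6400


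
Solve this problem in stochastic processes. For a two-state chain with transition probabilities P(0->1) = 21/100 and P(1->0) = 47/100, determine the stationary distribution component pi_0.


Stationary distribution: pi_0 = p10/(p01+p10), pi_1 = p01/(p01+p10)
p01 = 0.2100, p10 = 0.4700
pi_0 = 0.6912

0.6912


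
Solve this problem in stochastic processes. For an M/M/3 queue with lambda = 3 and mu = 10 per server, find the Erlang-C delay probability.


a = lambda/mu = 0.3000
rho = a/c = 0.1000
Erlang-C formula applied:
C(c,a) = 0.0037

0.0037


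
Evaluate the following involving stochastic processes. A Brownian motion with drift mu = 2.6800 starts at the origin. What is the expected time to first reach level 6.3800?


Expected first passage time = a/mu
= 6.3800/2.6800
= 2.3806

2.3806


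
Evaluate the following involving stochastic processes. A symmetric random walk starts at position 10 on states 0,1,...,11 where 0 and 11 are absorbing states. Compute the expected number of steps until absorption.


For symmetric RW on 0,...,N with absorbing barriers, E(i) = i*(N-i)
E(10) = 10 * 1 = 10

10


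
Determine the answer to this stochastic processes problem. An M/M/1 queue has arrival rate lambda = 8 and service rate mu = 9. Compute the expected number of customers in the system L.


rho = 8/9 = 0.8889
L = rho/(1-rho)
= 0.8889/0.1111
= 8.0000

8.0000


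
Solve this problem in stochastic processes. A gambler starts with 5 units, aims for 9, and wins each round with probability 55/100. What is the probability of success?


Gambler's ruin formula:
r = q/p = 0.4500/0.5500 = 0.8182
P(win) = (1 - r^i)/(1 - r^N)
= (1 - 0.8182^5)/(1 - 0.8182^9)
= 0.7579

0.7579


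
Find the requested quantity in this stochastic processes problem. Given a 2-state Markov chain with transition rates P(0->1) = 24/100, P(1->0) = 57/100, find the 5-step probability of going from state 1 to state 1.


Computing P^5 by matrix multiplication.
P = [[0.7600, 0.2400], [0.5700, 0.4300]]
After raising P to the power 5:
P^5(1,1) = 0.2965

0.2965


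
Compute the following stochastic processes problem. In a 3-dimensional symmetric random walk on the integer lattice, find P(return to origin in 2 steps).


P(return in 2 steps) = P(reverse first step) = 1/(2d)
= 1/6
= 0.1667

0.1667


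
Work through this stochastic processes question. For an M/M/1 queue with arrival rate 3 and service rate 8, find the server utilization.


rho = lambda/mu
= 3/8
= 0.3750

0.3750


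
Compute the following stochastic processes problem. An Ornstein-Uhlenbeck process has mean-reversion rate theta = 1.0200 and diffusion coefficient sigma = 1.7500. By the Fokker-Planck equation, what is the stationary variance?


Stationary variance = sigma^2 / (2*theta)
= 1.7500^2 / (2*1.0200)
= 3.0625 / 2.0400
= 1.5012

1.5012


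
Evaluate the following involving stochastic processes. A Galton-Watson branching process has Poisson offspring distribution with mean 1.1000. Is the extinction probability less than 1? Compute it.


Since mu = 1.1000 > 1, extinction prob q < 1.
Solve s = exp(mu*(s-1)) iteratively.
q = 0.8239

0.8239


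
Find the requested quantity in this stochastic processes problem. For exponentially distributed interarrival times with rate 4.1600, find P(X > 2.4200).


P(X > t) = exp(-lambda * t)
= exp(-4.1600 * 2.4200)
= exp(-10.0672) = 4.2449e-05

4.2449e-05


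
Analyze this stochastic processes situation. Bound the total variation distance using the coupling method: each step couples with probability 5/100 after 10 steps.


TV distance bound <= (1-delta)^n
= (1 - 0.0500)^10
= 0.9500^10
= 0.5987

0.5987


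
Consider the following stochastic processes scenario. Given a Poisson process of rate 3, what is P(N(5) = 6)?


P(N(t)=k) = (lambda*t)^k * exp(-lambda*t) / k!
lambda*t = 15
= 15^6 * exp(-15) / 6!
= 11390625 * 3.0590e-07 / 720
= 0.0048

0.0048


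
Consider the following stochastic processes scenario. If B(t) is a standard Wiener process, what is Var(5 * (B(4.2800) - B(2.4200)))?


Var(alpha*(B(t)-B(s))) = alpha^2 * (t-s)
= 5^2 * (4.2800 - 2.4200)
= 25 * 1.8600
= 46.5000

46.5000


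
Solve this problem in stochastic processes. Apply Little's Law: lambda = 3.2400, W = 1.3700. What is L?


Little's Law: L = lambda * W
= 3.2400 * 1.3700
= 4.4388

4.4388


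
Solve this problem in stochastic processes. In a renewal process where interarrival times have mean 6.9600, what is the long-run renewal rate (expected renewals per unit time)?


Long-run renewal rate = 1/E(X)
= 1/6.9600
= 0.1437

0.1437


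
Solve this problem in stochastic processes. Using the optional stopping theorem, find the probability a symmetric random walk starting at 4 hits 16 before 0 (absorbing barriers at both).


By optional stopping theorem: E(M at tau) = M(0) = 4
P(hit 16)*16 + P(hit 0)*0 = 4
P(hit 16) = (4 - 0)/(16 - 0) = 1/4 = 0.2500

0.2500


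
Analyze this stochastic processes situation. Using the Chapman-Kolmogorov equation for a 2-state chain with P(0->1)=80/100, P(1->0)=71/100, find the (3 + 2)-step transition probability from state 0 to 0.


P^5 = P^3 * P^2
Computing via matrix multiplication of the transition matrix.
Entry (0,0) of P^5 = 0.4519

0.4519


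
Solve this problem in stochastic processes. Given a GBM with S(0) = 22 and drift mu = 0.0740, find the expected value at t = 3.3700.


E[S(t)] = S(0) * exp(mu * t)
= 22 * exp(0.0740 * 3.3700)
= 22 * 1.2832
= 28.2311

28.2311


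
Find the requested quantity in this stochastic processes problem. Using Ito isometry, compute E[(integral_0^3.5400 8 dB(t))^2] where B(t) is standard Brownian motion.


By Ito isometry: E[(int f dB)^2] = int f^2 dt
= 8^2 * 3.5400
= 64 * 3.5400 = 226.5600

226.5600


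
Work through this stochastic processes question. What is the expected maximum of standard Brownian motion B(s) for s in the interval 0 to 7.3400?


E(max B(s)) = sqrt(2t/pi)
= sqrt(2*7.3400/pi)
= sqrt(4.6728)
= 2.1617

2.1617


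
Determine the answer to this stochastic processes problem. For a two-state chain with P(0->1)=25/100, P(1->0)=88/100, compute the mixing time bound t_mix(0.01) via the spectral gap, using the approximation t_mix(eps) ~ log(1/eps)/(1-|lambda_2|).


lambda_2 = |1 - p01 - p10| = |1 - 0.2500 - 0.8800| = 0.1300
t_mix ~ log(1/eps)/(1 - |lambda_2|)
= log(100)/(1 - 0.1300) = 4.6052/0.8700
= 5.2933

5.2933


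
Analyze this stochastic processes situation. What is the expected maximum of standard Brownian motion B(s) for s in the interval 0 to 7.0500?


E(max B(s)) = sqrt(2t/pi)
= sqrt(2*7.0500/pi)
= sqrt(4.4882)
= 2.1185

2.1185


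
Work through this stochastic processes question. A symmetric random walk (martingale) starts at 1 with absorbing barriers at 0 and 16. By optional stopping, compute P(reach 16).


By optional stopping theorem: E(M at tau) = M(0) = 1
P(hit 16)*16 + P(hit 0)*0 = 1
P(hit 16) = (1 - 0)/(16 - 0) = 1/16 = 0.0625

0.0625


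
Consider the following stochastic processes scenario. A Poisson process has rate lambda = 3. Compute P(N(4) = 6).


P(N(t)=k) = (lambda*t)^k * exp(-lambda*t) / k!
lambda*t = 12
= 12^6 * exp(-12) / 6!
= 2985984 * 6.1442e-06 / 720
= 0.0255

0.0255


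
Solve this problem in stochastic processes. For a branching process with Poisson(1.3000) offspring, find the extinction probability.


Since mu = 1.3000 > 1, extinction prob q < 1.
Solve s = exp(mu*(s-1)) iteratively.
q = 0.5770

0.5770


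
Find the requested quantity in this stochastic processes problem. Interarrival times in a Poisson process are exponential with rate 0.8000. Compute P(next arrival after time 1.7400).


P(X > t) = exp(-lambda * t)
= exp(-0.8000 * 1.7400)
= exp(-1.3920) = 0.2486

0.2486


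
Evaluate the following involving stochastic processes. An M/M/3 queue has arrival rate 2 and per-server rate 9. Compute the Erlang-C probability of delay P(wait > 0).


a = lambda/mu = 0.2222
rho = a/c = 0.0741
Erlang-C formula applied:
C(c,a) = 0.0016

0.0016


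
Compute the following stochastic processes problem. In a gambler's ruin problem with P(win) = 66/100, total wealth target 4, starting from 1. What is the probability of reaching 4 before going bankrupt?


Gambler's ruin formula:
r = q/p = 0.3400/0.6600 = 0.5152
P(win) = (1 - r^i)/(1 - r^N)
= (1 - 0.5152^1)/(1 - 0.5152^4)
= 0.5216

0.5216


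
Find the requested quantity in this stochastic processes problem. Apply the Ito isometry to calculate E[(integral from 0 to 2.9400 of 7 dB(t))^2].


By Ito isometry: E[(int f dB)^2] = int f^2 dt
= 7^2 * 2.9400
= 49 * 2.9400 = 144.0600

144.0600


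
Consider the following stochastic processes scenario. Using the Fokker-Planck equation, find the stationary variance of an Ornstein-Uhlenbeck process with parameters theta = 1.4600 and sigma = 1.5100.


Stationary variance = sigma^2 / (2*theta)
= 1.5100^2 / (2*1.4600)
= 2.2801 / 2.9200
= 0.7809

0.7809


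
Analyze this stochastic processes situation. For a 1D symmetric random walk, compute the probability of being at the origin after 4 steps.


P(S(4) = 0) = C(4,2) / 4^2
= 6 / 16
= 0.3750

0.3750


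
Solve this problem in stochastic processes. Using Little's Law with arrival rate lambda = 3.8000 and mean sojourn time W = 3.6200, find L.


Little's Law: L = lambda * W
= 3.8000 * 3.6200
= 13.7560

13.7560


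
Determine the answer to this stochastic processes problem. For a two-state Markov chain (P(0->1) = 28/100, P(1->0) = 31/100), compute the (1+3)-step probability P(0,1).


P^4 = P^1 * P^3
Computing via matrix multiplication of the transition matrix.
Entry (0,1) of P^4 = 0.4612

0.4612


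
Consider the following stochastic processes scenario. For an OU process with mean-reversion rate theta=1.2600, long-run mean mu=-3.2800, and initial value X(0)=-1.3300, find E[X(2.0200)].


E[X(t)] = mu + (X(0) - mu)*exp(-theta*t)
= -3.2800 + (-1.3300 - -3.2800)*exp(-1.2600*2.0200)
= -3.2800 + 1.9500 * 0.0785
= -3.1270

-3.1270


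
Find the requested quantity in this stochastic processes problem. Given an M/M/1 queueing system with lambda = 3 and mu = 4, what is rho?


rho = lambda/mu
= 3/4
= 0.7500

0.7500


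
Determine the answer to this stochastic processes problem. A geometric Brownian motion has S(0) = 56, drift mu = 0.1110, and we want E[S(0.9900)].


E[S(t)] = S(0) * exp(mu * t)
= 56 * exp(0.1110 * 0.9900)
= 56 * 1.1162
= 62.5047

62.5047


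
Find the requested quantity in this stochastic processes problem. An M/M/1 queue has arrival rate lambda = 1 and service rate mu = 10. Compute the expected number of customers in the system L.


rho = 1/10 = 0.1000
L = rho/(1-rho)
= 0.1000/0.9000
= 0.1111

0.1111


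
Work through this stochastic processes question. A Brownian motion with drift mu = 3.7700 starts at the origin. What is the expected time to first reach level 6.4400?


Expected first passage time = a/mu
= 6.4400/3.7700
= 1.7082

1.7082


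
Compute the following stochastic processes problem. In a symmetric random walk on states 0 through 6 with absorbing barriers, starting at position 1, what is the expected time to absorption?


For symmetric RW on 0,...,N with absorbing barriers, E(i) = i*(N-i)
E(1) = 1 * 5 = 5

5


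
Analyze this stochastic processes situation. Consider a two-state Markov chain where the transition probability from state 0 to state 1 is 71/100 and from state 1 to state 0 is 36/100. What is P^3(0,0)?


Computing P^3 by matrix multiplication.
P = [[0.2900, 0.7100], [0.3600, 0.6400]]
After raising P to the power 3:
P^3(0,0) = 0.3362

0.3362


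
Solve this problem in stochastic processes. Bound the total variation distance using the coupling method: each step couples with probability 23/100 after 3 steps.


TV distance bound <= (1-delta)^n
= (1 - 0.2300)^3
= 0.7700^3
= 0.4565

0.4565


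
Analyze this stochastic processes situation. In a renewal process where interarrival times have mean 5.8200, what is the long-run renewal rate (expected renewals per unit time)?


Long-run renewal rate = 1/E(X)
= 1/5.8200
= 0.1718

0.1718


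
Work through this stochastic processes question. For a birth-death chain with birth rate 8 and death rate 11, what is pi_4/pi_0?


For birth-death process, pi_n/pi_0 = (lambda/mu)^n
= (8/11)^4
= 0.2798

0.2798


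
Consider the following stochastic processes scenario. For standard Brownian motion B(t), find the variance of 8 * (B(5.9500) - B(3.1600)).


Var(alpha*(B(t)-B(s))) = alpha^2 * (t-s)
= 8^2 * (5.9500 - 3.1600)
= 64 * 2.7900
= 178.5600

178.5600


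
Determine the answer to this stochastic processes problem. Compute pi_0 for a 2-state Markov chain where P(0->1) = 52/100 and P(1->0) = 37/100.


Stationary distribution: pi_0 = p10/(p01+p10), pi_1 = p01/(p01+p10)
p01 = 0.5200, p10 = 0.3700
pi_0 = 0.4157

0.4157


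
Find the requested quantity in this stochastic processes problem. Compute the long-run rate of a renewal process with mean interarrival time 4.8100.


Long-run renewal rate = 1/E(X)
= 1/4.8100
= 0.2079

0.2079


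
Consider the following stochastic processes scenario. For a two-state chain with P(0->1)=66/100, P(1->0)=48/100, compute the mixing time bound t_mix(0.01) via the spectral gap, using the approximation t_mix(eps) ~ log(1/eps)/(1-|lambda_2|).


lambda_2 = |1 - p01 - p10| = |1 - 0.6600 - 0.4800| = 0.1400
t_mix ~ log(1/eps)/(1 - |lambda_2|)
= log(100)/(1 - 0.1400) = 4.6052/0.8600
= 5.3548

5.3548


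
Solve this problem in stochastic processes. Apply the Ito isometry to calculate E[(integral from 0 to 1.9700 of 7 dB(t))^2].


By Ito isometry: E[(int f dB)^2] = int f^2 dt
= 7^2 * 1.9700
= 49 * 1.9700 = 96.5300

96.5300


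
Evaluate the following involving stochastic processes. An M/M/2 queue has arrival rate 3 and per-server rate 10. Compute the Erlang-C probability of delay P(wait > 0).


a = lambda/mu = 0.3000
rho = a/c = 0.1500
Erlang-C formula applied:
C(c,a) = 0.0391

0.0391


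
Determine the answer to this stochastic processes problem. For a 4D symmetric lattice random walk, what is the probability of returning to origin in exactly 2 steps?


P(return in 2 steps) = P(reverse first step) = 1/(2d)
= 1/8
= 0.1250

0.1250


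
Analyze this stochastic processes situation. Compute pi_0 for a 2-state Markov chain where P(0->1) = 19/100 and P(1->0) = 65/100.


Stationary distribution: pi_0 = p10/(p01+p10), pi_1 = p01/(p01+p10)
p01 = 0.1900, p10 = 0.6500
pi_0 = 0.7738

0.7738


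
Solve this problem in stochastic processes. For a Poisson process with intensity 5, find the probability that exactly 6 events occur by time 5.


P(N(t)=k) = (lambda*t)^k * exp(-lambda*t) / k!
lambda*t = 25
= 25^6 * exp(-25) / 6!
= 244140625 * 1.3888e-11 / 720
= 4.7092e-06

4.7092e-06


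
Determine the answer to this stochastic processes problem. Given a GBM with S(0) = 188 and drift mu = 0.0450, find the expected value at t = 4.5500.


E[S(t)] = S(0) * exp(mu * t)
= 188 * exp(0.0450 * 4.5500)
= 188 * 1.2272
= 230.7170

230.7170


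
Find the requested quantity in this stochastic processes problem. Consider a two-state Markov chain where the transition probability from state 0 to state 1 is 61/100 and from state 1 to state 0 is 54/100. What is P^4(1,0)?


Computing P^4 by matrix multiplication.
P = [[0.3900, 0.6100], [0.5400, 0.4600]]
After raising P to the power 4:
P^4(1,0) = 0.4693

0.4693


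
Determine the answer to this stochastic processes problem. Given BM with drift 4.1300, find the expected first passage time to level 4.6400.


Expected first passage time = a/mu
= 4.6400/4.1300
= 1.1235

1.1235


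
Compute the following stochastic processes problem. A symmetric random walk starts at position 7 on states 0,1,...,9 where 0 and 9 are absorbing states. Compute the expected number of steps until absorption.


For symmetric RW on 0,...,N with absorbing barriers, E(i) = i*(N-i)
E(7) = 7 * 2 = 14

14


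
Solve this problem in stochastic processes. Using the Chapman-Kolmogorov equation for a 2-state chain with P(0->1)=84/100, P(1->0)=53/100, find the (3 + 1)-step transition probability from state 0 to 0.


P^4 = P^3 * P^1
Computing via matrix multiplication of the transition matrix.
Entry (0,0) of P^4 = 0.3984

0.3984


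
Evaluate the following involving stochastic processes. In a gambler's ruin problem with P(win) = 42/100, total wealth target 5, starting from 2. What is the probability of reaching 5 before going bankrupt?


Gambler's ruin formula:
r = q/p = 0.5800/0.4200 = 1.3810
P(win) = (1 - r^i)/(1 - r^N)
= (1 - 1.3810^2)/(1 - 1.3810^5)
= 0.2255

0.2255


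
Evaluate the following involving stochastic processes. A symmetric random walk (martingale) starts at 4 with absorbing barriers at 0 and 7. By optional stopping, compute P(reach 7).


By optional stopping theorem: E(M at tau) = M(0) = 4
P(hit 7)*7 + P(hit 0)*0 = 4
P(hit 7) = (4 - 0)/(7 - 0) = 4/7 = 0.5714

0.5714


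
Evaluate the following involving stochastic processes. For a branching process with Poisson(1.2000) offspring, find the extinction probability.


Since mu = 1.2000 > 1, extinction prob q < 1.
Solve s = exp(mu*(s-1)) iteratively.
q = 0.6863

0.6863


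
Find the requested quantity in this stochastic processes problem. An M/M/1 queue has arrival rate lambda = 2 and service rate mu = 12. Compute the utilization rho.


rho = lambda/mu
= 2/12
= 0.1667

0.1667


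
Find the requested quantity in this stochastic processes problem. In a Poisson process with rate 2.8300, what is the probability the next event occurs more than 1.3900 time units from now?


P(X > t) = exp(-lambda * t)
= exp(-2.8300 * 1.3900)
= exp(-3.9337) = 0.0196

0.0196


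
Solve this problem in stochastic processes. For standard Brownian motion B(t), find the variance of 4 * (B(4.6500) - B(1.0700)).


Var(alpha*(B(t)-B(s))) = alpha^2 * (t-s)
= 4^2 * (4.6500 - 1.0700)
= 16 * 3.5800
= 57.2800

57.2800


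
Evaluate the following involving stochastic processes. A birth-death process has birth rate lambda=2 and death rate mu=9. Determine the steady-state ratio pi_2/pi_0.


For birth-death process, pi_n/pi_0 = (lambda/mu)^n
= (2/9)^2
= 0.0494

0.0494


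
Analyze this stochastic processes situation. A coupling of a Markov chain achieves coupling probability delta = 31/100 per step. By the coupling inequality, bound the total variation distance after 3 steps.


TV distance bound <= (1-delta)^n
= (1 - 0.3100)^3
= 0.6900^3
= 0.3285

0.3285


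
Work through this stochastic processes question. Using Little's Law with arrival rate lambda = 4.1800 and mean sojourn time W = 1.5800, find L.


Little's Law: L = lambda * W
= 4.1800 * 1.5800
= 6.6044

6.6044


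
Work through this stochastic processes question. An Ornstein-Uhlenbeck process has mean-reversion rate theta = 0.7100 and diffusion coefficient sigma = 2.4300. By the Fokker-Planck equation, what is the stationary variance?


Stationary variance = sigma^2 / (2*theta)
= 2.4300^2 / (2*0.7100)
= 5.9049 / 1.4200
= 4.1584

4.1584


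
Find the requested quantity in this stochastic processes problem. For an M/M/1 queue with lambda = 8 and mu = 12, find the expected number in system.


rho = 8/12 = 0.6667
L = rho/(1-rho)
= 0.6667/0.3333
= 2.0000

2.0000


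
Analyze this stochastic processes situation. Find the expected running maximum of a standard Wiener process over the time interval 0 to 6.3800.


E(max B(s)) = sqrt(2t/pi)
= sqrt(2*6.3800/pi)
= sqrt(4.0616)
= 2.0153

2.0153


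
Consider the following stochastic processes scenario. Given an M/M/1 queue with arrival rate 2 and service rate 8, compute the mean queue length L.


rho = 2/8 = 0.2500
L = rho/(1-rho)
= 0.2500/0.7500
= 0.3333

0.3333


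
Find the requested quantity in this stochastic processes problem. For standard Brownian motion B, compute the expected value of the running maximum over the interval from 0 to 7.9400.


E(max B(s)) = sqrt(2t/pi)
= sqrt(2*7.9400/pi)
= sqrt(5.0548)
= 2.2483

2.2483


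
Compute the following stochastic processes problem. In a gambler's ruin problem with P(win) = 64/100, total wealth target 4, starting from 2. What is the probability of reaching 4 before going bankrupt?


Gambler's ruin formula:
r = q/p = 0.3600/0.6400 = 0.5625
P(win) = (1 - r^i)/(1 - r^N)
= (1 - 0.5625^2)/(1 - 0.5625^4)
= 0.7596

0.7596


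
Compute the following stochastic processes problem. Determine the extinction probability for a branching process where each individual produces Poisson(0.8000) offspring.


Since mu = 0.8000 <= 1, extinction probability = 1.

1.0000


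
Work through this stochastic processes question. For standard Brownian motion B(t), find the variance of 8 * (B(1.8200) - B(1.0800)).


Var(alpha*(B(t)-B(s))) = alpha^2 * (t-s)
= 8^2 * (1.8200 - 1.0800)
= 64 * 0.7400
= 47.3600

47.3600


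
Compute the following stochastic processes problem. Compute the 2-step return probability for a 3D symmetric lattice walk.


P(return in 2 steps) = P(reverse first step) = 1/(2d)
= 1/6
= 0.1667

0.1667


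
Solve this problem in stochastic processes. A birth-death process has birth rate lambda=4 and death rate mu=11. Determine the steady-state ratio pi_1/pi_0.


For birth-death process, pi_n/pi_0 = (lambda/mu)^n
= (4/11)^1
= 0.3636

0.3636


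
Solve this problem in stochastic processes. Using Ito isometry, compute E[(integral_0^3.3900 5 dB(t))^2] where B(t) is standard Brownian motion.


By Ito isometry: E[(int f dB)^2] = int f^2 dt
= 5^2 * 3.3900
= 25 * 3.3900 = 84.7500

84.7500


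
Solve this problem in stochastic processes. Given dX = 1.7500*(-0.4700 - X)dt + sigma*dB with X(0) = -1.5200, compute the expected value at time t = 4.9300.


E[X(t)] = mu + (X(0) - mu)*exp(-theta*t)
= -0.4700 + (-1.5200 - -0.4700)*exp(-1.7500*4.9300)
= -0.4700 + -1.0500 * 1.7911e-04
= -0.4702

-0.4702


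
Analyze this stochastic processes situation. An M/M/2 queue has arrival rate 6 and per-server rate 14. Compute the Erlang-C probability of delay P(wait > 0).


a = lambda/mu = 0.4286
rho = a/c = 0.2143
Erlang-C formula applied:
C(c,a) = 0.0756

0.0756


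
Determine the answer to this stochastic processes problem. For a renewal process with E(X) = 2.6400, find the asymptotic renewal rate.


Long-run renewal rate = 1/E(X)
= 1/2.6400
= 0.3788

0.3788


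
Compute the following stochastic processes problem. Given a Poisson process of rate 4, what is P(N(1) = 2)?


P(N(t)=k) = (lambda*t)^k * exp(-lambda*t) / k!
lambda*t = 4
= 4^2 * exp(-4) / 2!
= 16 * 0.0183 / 2
= 0.1465

0.1465


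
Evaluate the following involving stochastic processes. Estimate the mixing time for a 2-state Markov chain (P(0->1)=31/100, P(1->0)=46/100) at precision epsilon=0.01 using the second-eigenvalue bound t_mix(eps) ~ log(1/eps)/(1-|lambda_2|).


lambda_2 = |1 - p01 - p10| = |1 - 0.3100 - 0.4600| = 0.2300
t_mix ~ log(1/eps)/(1 - |lambda_2|)
= log(100)/(1 - 0.2300) = 4.6052/0.7700
= 5.9807

5.9807


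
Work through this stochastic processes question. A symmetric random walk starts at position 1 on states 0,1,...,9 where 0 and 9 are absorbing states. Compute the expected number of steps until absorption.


For symmetric RW on 0,...,N with absorbing barriers, E(i) = i*(N-i)
E(1) = 1 * 8 = 8

8


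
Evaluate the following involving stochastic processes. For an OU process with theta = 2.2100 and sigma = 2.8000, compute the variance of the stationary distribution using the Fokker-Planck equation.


Stationary variance = sigma^2 / (2*theta)
= 2.8000^2 / (2*2.2100)
= 7.8400 / 4.4200
= 1.7738

1.7738


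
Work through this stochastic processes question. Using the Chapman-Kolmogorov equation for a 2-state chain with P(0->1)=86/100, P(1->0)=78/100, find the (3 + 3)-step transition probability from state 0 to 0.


P^6 = P^3 * P^3
Computing via matrix multiplication of the transition matrix.
Entry (0,0) of P^6 = 0.5116

0.5116


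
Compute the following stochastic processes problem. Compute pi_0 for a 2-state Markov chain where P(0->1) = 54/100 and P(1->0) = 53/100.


Stationary distribution: pi_0 = p10/(p01+p10), pi_1 = p01/(p01+p10)
p01 = 0.5400, p10 = 0.5300
pi_0 = 0.4953

0.4953


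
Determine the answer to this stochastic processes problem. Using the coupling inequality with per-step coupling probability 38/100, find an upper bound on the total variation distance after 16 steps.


TV distance bound <= (1-delta)^n
= (1 - 0.3800)^16
= 0.6200^16
= 4.7672e-04

4.7672e-04


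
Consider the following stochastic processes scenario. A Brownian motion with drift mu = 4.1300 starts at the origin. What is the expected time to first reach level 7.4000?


Expected first passage time = a/mu
= 7.4000/4.1300
= 1.7918

1.7918


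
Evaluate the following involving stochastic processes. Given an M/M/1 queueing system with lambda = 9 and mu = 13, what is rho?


rho = lambda/mu
= 9/13
= 0.6923

0.6923


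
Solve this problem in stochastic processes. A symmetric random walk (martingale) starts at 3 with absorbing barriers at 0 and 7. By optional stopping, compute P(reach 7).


By optional stopping theorem: E(M at tau) = M(0) = 3
P(hit 7)*7 + P(hit 0)*0 = 3
P(hit 7) = (3 - 0)/(7 - 0) = 3/7 = 0.4286

0.4286


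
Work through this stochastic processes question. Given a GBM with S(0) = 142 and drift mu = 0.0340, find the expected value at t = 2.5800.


E[S(t)] = S(0) * exp(mu * t)
= 142 * exp(0.0340 * 2.5800)
= 142 * 1.0917
= 155.0189

155.0189


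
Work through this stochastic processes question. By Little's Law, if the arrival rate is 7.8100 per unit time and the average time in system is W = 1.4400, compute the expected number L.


Little's Law: L = lambda * W
= 7.8100 * 1.4400
= 11.2464

11.2464


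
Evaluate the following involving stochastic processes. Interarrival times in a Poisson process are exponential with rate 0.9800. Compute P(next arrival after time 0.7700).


P(X > t) = exp(-lambda * t)
= exp(-0.9800 * 0.7700)
= exp(-0.7546) = 0.4702

0.4702


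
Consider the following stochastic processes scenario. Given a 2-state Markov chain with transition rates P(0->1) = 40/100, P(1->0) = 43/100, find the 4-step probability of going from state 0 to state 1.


Computing P^4 by matrix multiplication.
P = [[0.6000, 0.4000], [0.4300, 0.5700]]
After raising P to the power 4:
P^4(0,1) = 0.4815

0.4815


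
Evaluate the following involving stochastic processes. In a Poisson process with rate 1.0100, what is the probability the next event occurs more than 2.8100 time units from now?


P(X > t) = exp(-lambda * t)
= exp(-1.0100 * 2.8100)
= exp(-2.8381) = 0.0585

0.0585


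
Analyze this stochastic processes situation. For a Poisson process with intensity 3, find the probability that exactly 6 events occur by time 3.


P(N(t)=k) = (lambda*t)^k * exp(-lambda*t) / k!
lambda*t = 9
= 9^6 * exp(-9) / 6!
= 531441 * 1.2341e-04 / 720
= 0.0911

0.0911


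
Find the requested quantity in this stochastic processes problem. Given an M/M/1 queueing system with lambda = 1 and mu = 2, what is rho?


rho = lambda/mu
= 1/2
= 0.5000

0.5000


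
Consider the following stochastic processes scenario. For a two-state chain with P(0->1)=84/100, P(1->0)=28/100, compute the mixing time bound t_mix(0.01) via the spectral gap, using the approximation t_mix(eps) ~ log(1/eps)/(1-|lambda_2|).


lambda_2 = |1 - p01 - p10| = |1 - 0.8400 - 0.2800| = 0.1200
t_mix ~ log(1/eps)/(1 - |lambda_2|)
= log(100)/(1 - 0.1200) = 4.6052/0.8800
= 5.2331

5.2331


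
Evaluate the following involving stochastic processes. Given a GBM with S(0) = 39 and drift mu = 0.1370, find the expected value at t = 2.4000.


E[S(t)] = S(0) * exp(mu * t)
= 39 * exp(0.1370 * 2.4000)
= 39 * 1.3893
= 54.1827

54.1827


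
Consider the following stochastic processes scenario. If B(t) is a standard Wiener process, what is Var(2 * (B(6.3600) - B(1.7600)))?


Var(alpha*(B(t)-B(s))) = alpha^2 * (t-s)
= 2^2 * (6.3600 - 1.7600)
= 4 * 4.6000
= 18.4000

18.4000


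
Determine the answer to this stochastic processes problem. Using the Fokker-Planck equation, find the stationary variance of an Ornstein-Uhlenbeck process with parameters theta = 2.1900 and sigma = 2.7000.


Stationary variance = sigma^2 / (2*theta)
= 2.7000^2 / (2*2.1900)
= 7.2900 / 4.3800
= 1.6644

1.6644


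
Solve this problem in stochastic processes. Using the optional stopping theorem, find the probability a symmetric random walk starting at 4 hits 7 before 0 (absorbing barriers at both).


By optional stopping theorem: E(M at tau) = M(0) = 4
P(hit 7)*7 + P(hit 0)*0 = 4
P(hit 7) = (4 - 0)/(7 - 0) = 4/7 = 0.5714

0.5714


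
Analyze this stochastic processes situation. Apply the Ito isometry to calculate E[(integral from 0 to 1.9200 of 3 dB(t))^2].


By Ito isometry: E[(int f dB)^2] = int f^2 dt
= 3^2 * 1.9200
= 9 * 1.9200 = 17.2800

17.2800


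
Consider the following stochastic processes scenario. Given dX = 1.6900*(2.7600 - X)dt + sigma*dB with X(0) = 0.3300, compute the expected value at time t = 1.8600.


E[X(t)] = mu + (X(0) - mu)*exp(-theta*t)
= 2.7600 + (0.3300 - 2.7600)*exp(-1.6900*1.8600)
= 2.7600 + -2.4300 * 0.0431
= 2.6552

2.6552


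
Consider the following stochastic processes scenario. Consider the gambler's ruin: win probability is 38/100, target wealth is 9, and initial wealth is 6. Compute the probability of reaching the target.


Gambler's ruin formula:
r = q/p = 0.6200/0.3800 = 1.6316
P(win) = (1 - r^i)/(1 - r^N)
= (1 - 1.6316^6)/(1 - 1.6316^9)
= 0.2207

0.2207


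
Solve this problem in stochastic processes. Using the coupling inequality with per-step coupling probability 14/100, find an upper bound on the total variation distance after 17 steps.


TV distance bound <= (1-delta)^n
= (1 - 0.1400)^17
= 0.8600^17
= 0.0770

0.0770


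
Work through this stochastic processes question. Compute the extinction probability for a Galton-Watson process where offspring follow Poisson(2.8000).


Since mu = 2.8000 > 1, extinction prob q < 1.
Solve s = exp(mu*(s-1)) iteratively.
q = 0.0750

0.0750


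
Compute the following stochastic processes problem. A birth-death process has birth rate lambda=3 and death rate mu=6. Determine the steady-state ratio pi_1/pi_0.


For birth-death process, pi_n/pi_0 = (lambda/mu)^n
= (3/6)^1
= 0.5000

0.5000


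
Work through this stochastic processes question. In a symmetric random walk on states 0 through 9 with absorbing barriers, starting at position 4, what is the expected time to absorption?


For symmetric RW on 0,...,N with absorbing barriers, E(i) = i*(N-i)
E(4) = 4 * 5 = 20

20


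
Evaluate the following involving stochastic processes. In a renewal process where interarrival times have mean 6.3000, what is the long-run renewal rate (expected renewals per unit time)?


Long-run renewal rate = 1/E(X)
= 1/6.3000
= 0.1587

0.1587


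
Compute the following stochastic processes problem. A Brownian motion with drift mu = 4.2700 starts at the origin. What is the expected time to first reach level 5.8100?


Expected first passage time = a/mu
= 5.8100/4.2700
= 1.3607

1.3607


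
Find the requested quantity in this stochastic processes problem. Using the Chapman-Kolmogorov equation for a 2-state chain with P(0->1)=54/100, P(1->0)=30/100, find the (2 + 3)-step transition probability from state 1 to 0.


P^5 = P^2 * P^3
Computing via matrix multiplication of the transition matrix.
Entry (1,0) of P^5 = 0.3571

0.3571


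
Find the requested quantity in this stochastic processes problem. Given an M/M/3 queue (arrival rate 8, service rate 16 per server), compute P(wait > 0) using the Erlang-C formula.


a = lambda/mu = 0.5000
rho = a/c = 0.1667
Erlang-C formula applied:
C(c,a) = 0.0152

0.0152


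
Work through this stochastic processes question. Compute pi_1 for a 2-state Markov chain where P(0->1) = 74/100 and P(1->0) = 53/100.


Stationary distribution: pi_0 = p10/(p01+p10), pi_1 = p01/(p01+p10)
p01 = 0.7400, p10 = 0.5300
pi_1 = 0.5827

0.5827


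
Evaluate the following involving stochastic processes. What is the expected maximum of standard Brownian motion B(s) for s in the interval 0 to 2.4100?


E(max B(s)) = sqrt(2t/pi)
= sqrt(2*2.4100/pi)
= sqrt(1.5343)
= 1.2386

1.2386


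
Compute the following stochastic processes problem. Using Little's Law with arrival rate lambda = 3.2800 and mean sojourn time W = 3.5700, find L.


Little's Law: L = lambda * W
= 3.2800 * 3.5700
= 11.7096

11.7096


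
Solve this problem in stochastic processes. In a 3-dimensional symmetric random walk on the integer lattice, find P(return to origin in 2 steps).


P(return in 2 steps) = P(reverse first step) = 1/(2d)
= 1/6
= 0.1667

0.1667


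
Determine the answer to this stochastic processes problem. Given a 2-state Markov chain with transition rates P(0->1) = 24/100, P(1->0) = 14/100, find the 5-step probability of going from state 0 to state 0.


Computing P^5 by matrix multiplication.
P = [[0.7600, 0.2400], [0.1400, 0.8600]]
After raising P to the power 5:
P^5(0,0) = 0.4263

0.4263
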